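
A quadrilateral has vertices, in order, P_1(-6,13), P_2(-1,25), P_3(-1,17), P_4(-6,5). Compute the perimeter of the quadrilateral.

42

|P_1P_2| = √((5)² + (12)²) = √169 = 13
|P_2P_3| = √((0)² + (-8)²) = √64 = 8
|P_3P_4| = √((-5)² + (-12)²) = √169 = 13
|P_4P_1| = √((0)² + (8)²) = √64 = 8
Perimeter = 13 + 8 + 13 + 8 = 42.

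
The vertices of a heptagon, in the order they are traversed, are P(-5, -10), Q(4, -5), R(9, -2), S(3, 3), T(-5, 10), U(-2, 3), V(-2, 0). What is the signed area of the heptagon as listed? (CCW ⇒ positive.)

Apply the surveyor's formula: 2A = Σ (x_i·y_{i+1} − x_{i+1}·y_i), indices taken mod 7.
Σ = (65) + (37) + (33) + (45) + (5) + (6) + (20) = 211
Signed area = Σ/2 = 105.5 (positive ⇒ counter-clockwise traversal).

105.5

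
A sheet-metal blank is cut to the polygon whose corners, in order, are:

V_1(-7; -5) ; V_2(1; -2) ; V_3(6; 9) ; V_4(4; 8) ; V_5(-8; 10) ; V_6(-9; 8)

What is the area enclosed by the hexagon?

141.5

Apply the shoelace formula: 2A = Σ (x_i·y_{i+1} − x_{i+1}·y_i), indices taken mod 6.
Σ = (19) + (21) + (12) + (104) + (26) + (101) = 283
Area = |Σ|/2 = 141.5.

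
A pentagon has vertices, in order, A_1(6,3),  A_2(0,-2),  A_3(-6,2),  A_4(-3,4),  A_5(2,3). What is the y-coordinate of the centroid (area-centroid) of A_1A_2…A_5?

311/213

Apply the shoelace formula. First the cross-terms c_i = x_i·y_{i+1} − x_{i+1}·y_i:
  -12, -12, -18, -17, -12  ⇒  2A = -71, A = -35.5.
Then Σ (y_i + y_{i+1})·c_i = -311, so ȳ = -311 / (6·(-35.5)) = 311/213.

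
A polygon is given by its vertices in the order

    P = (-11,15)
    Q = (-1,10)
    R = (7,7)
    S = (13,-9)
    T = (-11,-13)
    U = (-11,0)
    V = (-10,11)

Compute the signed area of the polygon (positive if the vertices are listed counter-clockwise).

Cross-terms: -95, -77, -154, -268, -143, -121, -29  ⇒  Σ = -887
Signed area = Σ/2 = -443.5 (negative ⇒ clockwise traversal).

-443.5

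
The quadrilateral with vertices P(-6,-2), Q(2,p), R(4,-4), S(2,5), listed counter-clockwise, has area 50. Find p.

-5

The doubled signed area Σ (x_i y_{i+1} − x_{i+1} y_i) is linear in p.
With p=0 it equals 50; the coefficient of p is -10 (from the two edges through Q).
So -10·p + 50 = 2·50 = 100 ⇒ p = -5.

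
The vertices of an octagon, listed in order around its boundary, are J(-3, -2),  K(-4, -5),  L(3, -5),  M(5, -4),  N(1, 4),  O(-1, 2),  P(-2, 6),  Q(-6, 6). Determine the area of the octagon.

Cross-terms: 7, 35, 13, 24, 6, -2, 24, 30  ⇒  Σ = 137
Area = |Σ|/2 = 68.5.

68.5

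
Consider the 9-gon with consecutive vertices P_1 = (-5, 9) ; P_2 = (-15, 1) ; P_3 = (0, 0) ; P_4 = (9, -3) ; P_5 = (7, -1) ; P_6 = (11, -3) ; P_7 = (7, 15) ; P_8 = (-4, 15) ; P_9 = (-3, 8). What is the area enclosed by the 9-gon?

254.5

Cross-terms: 130, 0, 0, 12, -10, 186, 165, 13, 13  ⇒  Σ = 509
Area = |Σ|/2 = 254.5.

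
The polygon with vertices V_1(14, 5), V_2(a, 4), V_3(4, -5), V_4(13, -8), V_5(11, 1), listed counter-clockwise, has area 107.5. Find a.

The doubled signed area Σ (x_i y_{i+1} − x_{i+1} y_i) is linear in a.
With a=0 it equals 215; the coefficient of a is -10 (from the two edges through V_2).
So -10·a + 215 = 2·107.5 = 215 ⇒ a = 0.

0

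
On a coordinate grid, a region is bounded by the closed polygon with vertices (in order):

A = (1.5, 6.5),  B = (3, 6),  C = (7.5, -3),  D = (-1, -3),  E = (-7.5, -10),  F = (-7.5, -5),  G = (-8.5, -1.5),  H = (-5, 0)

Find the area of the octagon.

105.625

Apply the shoelace formula: 2A = Σ (x_i·y_{i+1} − x_{i+1}·y_i), indices taken mod 8.
A→B: (1.5)(6) − (3)(6.5) = -10.5
B→C: (3)(-3) − (7.5)(6) = -54
C→D: (7.5)(-3) − (-1)(-3) = -25.5
D→E: (-1)(-10) − (-7.5)(-3) = -12.5
E→F: (-7.5)(-5) − (-7.5)(-10) = -37.5
F→G: (-7.5)(-1.5) − (-8.5)(-5) = -31.25
G→H: (-8.5)(0) − (-5)(-1.5) = -7.5
H→A: (-5)(6.5) − (1.5)(0) = -32.5
Σ = -211.25
Area = |Σ|/2 = 105.625.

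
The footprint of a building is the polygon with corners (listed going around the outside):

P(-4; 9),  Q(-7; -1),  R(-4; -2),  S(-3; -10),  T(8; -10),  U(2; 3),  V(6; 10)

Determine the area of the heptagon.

Σ = (67) + (10) + (34) + (110) + (44) + (2) + (94) = 361
Area = |Σ|/2 = 180.5.

180.5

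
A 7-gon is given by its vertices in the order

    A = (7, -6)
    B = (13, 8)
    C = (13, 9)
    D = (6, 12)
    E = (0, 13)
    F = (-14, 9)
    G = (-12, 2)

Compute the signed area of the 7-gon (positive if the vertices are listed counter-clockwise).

323.5

Apply the shoelace (surveyor's) formula: 2A = Σ (x_i·y_{i+1} − x_{i+1}·y_i), indices taken mod 7.
A→B: (7)(8) − (13)(-6) = 134
B→C: (13)(9) − (13)(8) = 13
C→D: (13)(12) − (6)(9) = 102
D→E: (6)(13) − (0)(12) = 78
E→F: (0)(9) − (-14)(13) = 182
F→G: (-14)(2) − (-12)(9) = 80
G→A: (-12)(-6) − (7)(2) = 58
Σ = 647
Signed area = Σ/2 = 323.5 (positive ⇒ counter-clockwise traversal).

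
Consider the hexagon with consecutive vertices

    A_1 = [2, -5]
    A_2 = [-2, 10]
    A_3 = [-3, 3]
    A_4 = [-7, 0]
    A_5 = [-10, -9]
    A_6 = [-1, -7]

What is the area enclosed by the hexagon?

Apply the surveyor's formula: 2A = Σ (x_i·y_{i+1} − x_{i+1}·y_i), indices taken mod 6.
A_1→A_2: (2)(10) − (-2)(-5) = 10
A_2→A_3: (-2)(3) − (-3)(10) = 24
A_3→A_4: (-3)(0) − (-7)(3) = 21
A_4→A_5: (-7)(-9) − (-10)(0) = 63
A_5→A_6: (-10)(-7) − (-1)(-9) = 61
A_6→A_1: (-1)(-5) − (2)(-7) = 19
Σ = 198
Area = |Σ|/2 = 99.

99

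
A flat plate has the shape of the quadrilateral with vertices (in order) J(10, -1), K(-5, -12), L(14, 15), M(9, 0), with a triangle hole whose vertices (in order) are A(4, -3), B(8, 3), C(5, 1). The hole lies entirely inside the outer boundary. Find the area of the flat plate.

83

Outer boundary:
Σ = (-125) + (93) + (-135) + (-9) = -176
Area = |Σ|/2 = 88.
Hole:
Apply Gauss's area formula: 2A = Σ (x_i·y_{i+1} − x_{i+1}·y_i), indices taken mod 3.
Σ = (36) + (-7) + (-19) = 10
Area = |Σ|/2 = 5.
Net area = 88 − 5 = 83.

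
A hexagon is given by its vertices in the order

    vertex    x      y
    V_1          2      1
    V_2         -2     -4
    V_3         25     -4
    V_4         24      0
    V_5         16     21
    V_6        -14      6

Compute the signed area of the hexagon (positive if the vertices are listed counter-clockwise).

Cross-terms: -6, 108, 96, 504, 390, -26  ⇒  Σ = 1066
Signed area = Σ/2 = 533 (positive ⇒ counter-clockwise traversal).

533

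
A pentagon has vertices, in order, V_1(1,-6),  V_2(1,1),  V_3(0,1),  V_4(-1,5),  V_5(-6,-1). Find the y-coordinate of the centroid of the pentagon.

-54/77

Apply the shoelace formula. First the cross-terms c_i = x_i·y_{i+1} − x_{i+1}·y_i:
  7, 1, 1, 31, 37  ⇒  2A = 77, A = 38.5.
Then Σ (y_i + y_{i+1})·c_i = -162, so ȳ = -162 / (6·38.5) = -54/77.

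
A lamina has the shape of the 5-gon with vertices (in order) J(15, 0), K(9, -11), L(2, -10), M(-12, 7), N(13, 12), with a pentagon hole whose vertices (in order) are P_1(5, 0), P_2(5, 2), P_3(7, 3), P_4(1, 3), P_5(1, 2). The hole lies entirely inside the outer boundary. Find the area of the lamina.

Outer boundary:
Σ = (-165) + (-68) + (-106) + (-235) + (-180) = -754
Area = |Σ|/2 = 377.
Hole:
P_1→P_2: (5)(2) − (5)(0) = 10
P_2→P_3: (5)(3) − (7)(2) = 1
P_3→P_4: (7)(3) − (1)(3) = 18
P_4→P_5: (1)(2) − (1)(3) = -1
P_5→P_1: (1)(0) − (5)(2) = -10
Σ = 18
Area = |Σ|/2 = 9.
Net area = 377 − 9 = 368.

368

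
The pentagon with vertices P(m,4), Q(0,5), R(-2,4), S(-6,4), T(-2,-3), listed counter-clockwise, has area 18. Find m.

-1

Write out the shoelace sum; only the two edges meeting at P involve m:
2·Area = [((-2)·4 − m·(-3)) + (m·5 − 0·4)] + 52
       = 8·m + 44 = 36
⇒ m = -1.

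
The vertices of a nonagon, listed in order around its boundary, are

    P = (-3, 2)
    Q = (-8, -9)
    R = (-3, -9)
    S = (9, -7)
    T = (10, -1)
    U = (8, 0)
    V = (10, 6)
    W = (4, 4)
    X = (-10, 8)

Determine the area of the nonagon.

199.5

Apply the surveyor's formula: 2A = Σ (x_i·y_{i+1} − x_{i+1}·y_i), indices taken mod 9.
P→Q: (-3)(-9) − (-8)(2) = 43
Q→R: (-8)(-9) − (-3)(-9) = 45
R→S: (-3)(-7) − (9)(-9) = 102
S→T: (9)(-1) − (10)(-7) = 61
T→U: (10)(0) − (8)(-1) = 8
U→V: (8)(6) − (10)(0) = 48
V→W: (10)(4) − (4)(6) = 16
W→X: (4)(8) − (-10)(4) = 72
X→P: (-10)(2) − (-3)(8) = 4
Σ = 399
Area = |Σ|/2 = 199.5.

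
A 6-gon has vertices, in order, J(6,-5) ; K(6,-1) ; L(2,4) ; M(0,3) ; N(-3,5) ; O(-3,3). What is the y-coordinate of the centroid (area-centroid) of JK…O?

0.5

Apply the shoelace formula. First the cross-terms c_i = x_i·y_{i+1} − x_{i+1}·y_i:
  24, 26, 6, 9, 6, -3  ⇒  2A = 68, A = 34.
Then Σ (y_i + y_{i+1})·c_i = 102, so ȳ = 102 / (6·34) = 0.5.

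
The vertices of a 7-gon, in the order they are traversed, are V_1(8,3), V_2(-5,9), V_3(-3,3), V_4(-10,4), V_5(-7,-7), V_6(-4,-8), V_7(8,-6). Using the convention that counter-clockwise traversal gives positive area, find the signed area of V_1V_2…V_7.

201.5

Σ = (87) + (12) + (18) + (98) + (28) + (88) + (72) = 403
Signed area = Σ/2 = 201.5 (positive ⇒ counter-clockwise traversal).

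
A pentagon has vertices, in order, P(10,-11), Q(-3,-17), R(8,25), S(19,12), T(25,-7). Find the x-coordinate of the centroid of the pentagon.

616/57

Apply Gauss's area formula. First the cross-terms c_i = x_i·y_{i+1} − x_{i+1}·y_i:
  -203, 61, -379, -433, -205  ⇒  2A = -1159, A = -579.5.
Then Σ (x_i + x_{i+1})·c_i = -37576, so x̄ = -37576 / (6·(-579.5)) = 616/57.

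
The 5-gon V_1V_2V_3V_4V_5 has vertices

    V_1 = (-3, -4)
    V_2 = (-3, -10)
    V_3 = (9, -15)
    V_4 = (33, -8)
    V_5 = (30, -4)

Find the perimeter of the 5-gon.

82

|V_1V_2| = √((0)² + (-6)²) = √36 = 6
|V_2V_3| = √((12)² + (-5)²) = √169 = 13
|V_3V_4| = √((24)² + (7)²) = √625 = 25
|V_4V_5| = √((-3)² + (4)²) = √25 = 5
|V_5V_1| = √((-33)² + (0)²) = √1089 = 33
Perimeter = 6 + 13 + 25 + 5 + 33 = 82.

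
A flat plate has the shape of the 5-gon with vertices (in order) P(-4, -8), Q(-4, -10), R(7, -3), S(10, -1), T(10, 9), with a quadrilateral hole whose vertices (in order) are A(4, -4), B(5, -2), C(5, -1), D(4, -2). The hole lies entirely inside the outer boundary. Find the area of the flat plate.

83

Outer boundary:
Apply Gauss's area formula: 2A = Σ (x_i·y_{i+1} − x_{i+1}·y_i), indices taken mod 5.
Σ = (8) + (82) + (23) + (100) + (-44) = 169
Area = |Σ|/2 = 84.5.
Hole:
Apply Gauss's area formula: 2A = Σ (x_i·y_{i+1} − x_{i+1}·y_i), indices taken mod 4.
A→B: (4)(-2) − (5)(-4) = 12
B→C: (5)(-1) − (5)(-2) = 5
C→D: (5)(-2) − (4)(-1) = -6
D→A: (4)(-4) − (4)(-2) = -8
Σ = 3
Area = |Σ|/2 = 1.5.
Net area = 84.5 − 1.5 = 83.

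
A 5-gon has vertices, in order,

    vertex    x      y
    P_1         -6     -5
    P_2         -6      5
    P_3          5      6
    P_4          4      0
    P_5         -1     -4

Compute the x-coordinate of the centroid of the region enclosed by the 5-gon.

Apply the shoelace (surveyor's) formula. First the cross-terms c_i = x_i·y_{i+1} − x_{i+1}·y_i:
  -60, -61, -24, -16, -19  ⇒  2A = -180, A = -90.
Then Σ (x_i + x_{i+1})·c_i = 650, so x̄ = 650 / (6·(-90)) = -65/54.

-65/54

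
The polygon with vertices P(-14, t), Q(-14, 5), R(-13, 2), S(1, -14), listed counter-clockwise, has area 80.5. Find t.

14

The doubled signed area Σ (x_i y_{i+1} − x_{i+1} y_i) is linear in t.
With t=0 it equals -49; the coefficient of t is 15 (from the two edges through P).
So 15·t + -49 = 2·80.5 = 161 ⇒ t = 14.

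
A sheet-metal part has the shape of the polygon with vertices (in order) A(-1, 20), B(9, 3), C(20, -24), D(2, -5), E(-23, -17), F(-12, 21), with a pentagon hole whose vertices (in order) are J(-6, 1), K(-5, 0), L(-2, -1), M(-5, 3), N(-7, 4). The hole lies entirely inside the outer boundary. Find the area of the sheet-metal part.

774.5

Outer boundary:
Apply the shoelace formula: 2A = Σ (x_i·y_{i+1} − x_{i+1}·y_i), indices taken mod 6.
Σ = (-183) + (-276) + (-52) + (-149) + (-687) + (-219) = -1566
Area = |Σ|/2 = 783.
Hole:
Cross-terms: 5, 5, -11, 1, 17  ⇒  Σ = 17
Area = |Σ|/2 = 8.5.
Net area = 783 − 8.5 = 774.5.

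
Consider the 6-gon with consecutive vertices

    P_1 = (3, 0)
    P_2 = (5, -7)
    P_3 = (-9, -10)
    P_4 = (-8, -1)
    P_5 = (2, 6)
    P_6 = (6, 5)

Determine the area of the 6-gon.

Apply the shoelace (surveyor's) formula: 2A = Σ (x_i·y_{i+1} − x_{i+1}·y_i), indices taken mod 6.
Σ = (-21) + (-113) + (-71) + (-46) + (-26) + (-15) = -292
Area = |Σ|/2 = 146.

146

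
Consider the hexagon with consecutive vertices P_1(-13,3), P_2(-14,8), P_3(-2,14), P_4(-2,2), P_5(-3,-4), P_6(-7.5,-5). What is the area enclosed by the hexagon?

Apply the surveyor's formula: 2A = Σ (x_i·y_{i+1} − x_{i+1}·y_i), indices taken mod 6.
P_1→P_2: (-13)(8) − (-14)(3) = -62
P_2→P_3: (-14)(14) − (-2)(8) = -180
P_3→P_4: (-2)(2) − (-2)(14) = 24
P_4→P_5: (-2)(-4) − (-3)(2) = 14
P_5→P_6: (-3)(-5) − (-7.5)(-4) = -15
P_6→P_1: (-7.5)(3) − (-13)(-5) = -87.5
Σ = -306.5
Area = |Σ|/2 = 153.25.

153.25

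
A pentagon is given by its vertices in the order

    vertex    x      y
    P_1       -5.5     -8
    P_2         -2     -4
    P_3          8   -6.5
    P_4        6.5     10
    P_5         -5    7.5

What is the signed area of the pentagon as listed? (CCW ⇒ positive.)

176.625

Apply Gauss's area formula: 2A = Σ (x_i·y_{i+1} − x_{i+1}·y_i), indices taken mod 5.
Cross-terms: 6, 45, 122.25, 98.75, 81.25  ⇒  Σ = 353.25
Signed area = Σ/2 = 176.625 (positive ⇒ counter-clockwise traversal).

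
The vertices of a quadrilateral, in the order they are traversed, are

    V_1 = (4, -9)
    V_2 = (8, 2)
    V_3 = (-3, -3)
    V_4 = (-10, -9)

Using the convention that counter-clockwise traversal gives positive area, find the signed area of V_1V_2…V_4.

Cross-terms: 80, -18, -3, 126  ⇒  Σ = 185
Signed area = Σ/2 = 92.5 (positive ⇒ counter-clockwise traversal).

92.5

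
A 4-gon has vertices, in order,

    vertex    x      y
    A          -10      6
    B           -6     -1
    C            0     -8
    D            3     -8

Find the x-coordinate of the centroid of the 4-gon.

-37/12

Apply Gauss's area formula. First the cross-terms c_i = x_i·y_{i+1} − x_{i+1}·y_i:
  46, 48, 24, -62  ⇒  2A = 56, A = 28.
Then Σ (x_i + x_{i+1})·c_i = -518, so x̄ = -518 / (6·28) = -37/12.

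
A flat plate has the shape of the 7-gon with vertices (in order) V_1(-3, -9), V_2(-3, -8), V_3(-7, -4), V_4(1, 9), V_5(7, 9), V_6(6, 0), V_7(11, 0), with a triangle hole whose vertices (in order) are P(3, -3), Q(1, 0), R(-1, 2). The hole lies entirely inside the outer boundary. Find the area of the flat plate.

Outer boundary:
Cross-terms: -3, -44, -59, -54, -54, 0, -99  ⇒  Σ = -313
Area = |Σ|/2 = 156.5.
Hole:
Apply the shoelace (surveyor's) formula: 2A = Σ (x_i·y_{i+1} − x_{i+1}·y_i), indices taken mod 3.
Σ = (3) + (2) + (-3) = 2
Area = |Σ|/2 = 1.
Net area = 156.5 − 1 = 155.5.

155.5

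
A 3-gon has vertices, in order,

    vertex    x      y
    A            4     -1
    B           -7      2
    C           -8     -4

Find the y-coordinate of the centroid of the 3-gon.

Apply the shoelace (surveyor's) formula. First the cross-terms c_i = x_i·y_{i+1} − x_{i+1}·y_i:
  1, 44, 24  ⇒  2A = 69, A = 34.5.
Then Σ (y_i + y_{i+1})·c_i = -207, so ȳ = -207 / (6·34.5) = -1.

-1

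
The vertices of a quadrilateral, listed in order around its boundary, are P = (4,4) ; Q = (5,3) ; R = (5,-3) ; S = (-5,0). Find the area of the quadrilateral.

36.5

Apply the shoelace (surveyor's) formula: 2A = Σ (x_i·y_{i+1} − x_{i+1}·y_i), indices taken mod 4.
Cross-terms: -8, -30, -15, -20  ⇒  Σ = -73
Area = |Σ|/2 = 36.5.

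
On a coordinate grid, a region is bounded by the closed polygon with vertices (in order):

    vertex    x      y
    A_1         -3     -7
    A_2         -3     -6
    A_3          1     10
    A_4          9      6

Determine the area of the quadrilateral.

78

Cross-terms: -3, -24, -84, -45  ⇒  Σ = -156
Area = |Σ|/2 = 78.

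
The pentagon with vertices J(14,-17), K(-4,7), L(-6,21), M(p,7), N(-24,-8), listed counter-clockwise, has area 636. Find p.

The doubled signed area Σ (x_i y_{i+1} − x_{i+1} y_i) is linear in p.
With p=0 it equals 634; the coefficient of p is -29 (from the two edges through M).
So -29·p + 634 = 2·636 = 1272 ⇒ p = -22.

-22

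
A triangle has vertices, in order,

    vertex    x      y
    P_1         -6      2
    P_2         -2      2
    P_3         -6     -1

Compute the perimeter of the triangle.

12

|P_1P_2| = √((4)² + (0)²) = √16 = 4
|P_2P_3| = √((-4)² + (-3)²) = √25 = 5
|P_3P_1| = √((0)² + (3)²) = √9 = 3
Perimeter = 4 + 5 + 3 = 12.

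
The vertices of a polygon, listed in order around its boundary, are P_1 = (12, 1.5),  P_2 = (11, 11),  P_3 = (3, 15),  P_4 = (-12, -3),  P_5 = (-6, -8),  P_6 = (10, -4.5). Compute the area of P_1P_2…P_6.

Apply the shoelace (surveyor's) formula: 2A = Σ (x_i·y_{i+1} − x_{i+1}·y_i), indices taken mod 6.
Σ = (115.5) + (132) + (171) + (78) + (107) + (69) = 672.5
Area = |Σ|/2 = 336.25.

336.25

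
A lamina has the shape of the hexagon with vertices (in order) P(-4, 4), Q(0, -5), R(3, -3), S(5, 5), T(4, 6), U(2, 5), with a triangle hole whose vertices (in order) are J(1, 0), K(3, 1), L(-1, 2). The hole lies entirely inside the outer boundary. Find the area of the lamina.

Outer boundary:
Σ = (20) + (15) + (30) + (10) + (8) + (28) = 111
Area = |Σ|/2 = 55.5.
Hole:
Apply the shoelace (surveyor's) formula: 2A = Σ (x_i·y_{i+1} − x_{i+1}·y_i), indices taken mod 3.
Σ = (1) + (7) + (-2) = 6
Area = |Σ|/2 = 3.
Net area = 55.5 − 3 = 52.5.

52.5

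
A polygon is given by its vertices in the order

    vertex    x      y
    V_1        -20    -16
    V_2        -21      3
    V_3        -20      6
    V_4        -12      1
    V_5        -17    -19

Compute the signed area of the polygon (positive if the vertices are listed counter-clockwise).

-136.5

Apply Gauss's area formula: 2A = Σ (x_i·y_{i+1} − x_{i+1}·y_i), indices taken mod 5.
Cross-terms: -396, -66, 52, 245, -108  ⇒  Σ = -273
Signed area = Σ/2 = -136.5 (negative ⇒ clockwise traversal).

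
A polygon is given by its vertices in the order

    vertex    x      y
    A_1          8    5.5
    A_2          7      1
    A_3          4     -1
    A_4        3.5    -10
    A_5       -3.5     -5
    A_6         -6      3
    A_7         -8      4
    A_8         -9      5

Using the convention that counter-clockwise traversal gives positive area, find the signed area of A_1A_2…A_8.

-132.25

Apply the shoelace formula: 2A = Σ (x_i·y_{i+1} − x_{i+1}·y_i), indices taken mod 8.
Σ = (-30.5) + (-11) + (-36.5) + (-52.5) + (-40.5) + (0) + (-4) + (-89.5) = -264.5
Signed area = Σ/2 = -132.25 (negative ⇒ clockwise traversal).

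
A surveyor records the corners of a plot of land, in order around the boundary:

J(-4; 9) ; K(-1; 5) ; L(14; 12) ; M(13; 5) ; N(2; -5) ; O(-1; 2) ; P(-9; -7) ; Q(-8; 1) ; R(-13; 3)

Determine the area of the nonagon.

Apply Gauss's area formula: 2A = Σ (x_i·y_{i+1} − x_{i+1}·y_i), indices taken mod 9.
Σ = (-11) + (-82) + (-86) + (-75) + (-1) + (25) + (-65) + (-11) + (-105) = -411
Area = |Σ|/2 = 205.5.

205.5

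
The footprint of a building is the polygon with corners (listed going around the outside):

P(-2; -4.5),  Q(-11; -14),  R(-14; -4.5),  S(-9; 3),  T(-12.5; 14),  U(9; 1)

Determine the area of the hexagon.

Apply Gauss's area formula: 2A = Σ (x_i·y_{i+1} − x_{i+1}·y_i), indices taken mod 6.
Σ = (-21.5) + (-146.5) + (-82.5) + (-88.5) + (-138.5) + (-38.5) = -516
Area = |Σ|/2 = 258.

258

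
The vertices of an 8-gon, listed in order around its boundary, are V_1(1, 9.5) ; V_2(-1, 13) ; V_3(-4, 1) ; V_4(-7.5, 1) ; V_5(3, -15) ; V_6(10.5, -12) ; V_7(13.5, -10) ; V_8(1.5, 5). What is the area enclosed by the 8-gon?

Apply the shoelace formula: 2A = Σ (x_i·y_{i+1} − x_{i+1}·y_i), indices taken mod 8.
Σ = (22.5) + (51) + (3.5) + (109.5) + (121.5) + (57) + (82.5) + (9.25) = 456.75
Area = |Σ|/2 = 228.375.

228.375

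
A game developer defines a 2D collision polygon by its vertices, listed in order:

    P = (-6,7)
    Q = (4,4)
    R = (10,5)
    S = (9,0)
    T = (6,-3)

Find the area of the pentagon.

P→Q: (-6)(4) − (4)(7) = -52
Q→R: (4)(5) − (10)(4) = -20
R→S: (10)(0) − (9)(5) = -45
S→T: (9)(-3) − (6)(0) = -27
T→P: (6)(7) − (-6)(-3) = 24
Σ = -120
Area = |Σ|/2 = 60.

60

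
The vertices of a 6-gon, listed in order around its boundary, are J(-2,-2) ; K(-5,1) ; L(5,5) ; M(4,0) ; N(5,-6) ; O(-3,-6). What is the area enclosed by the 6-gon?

Apply the shoelace (surveyor's) formula: 2A = Σ (x_i·y_{i+1} − x_{i+1}·y_i), indices taken mod 6.
Cross-terms: -12, -30, -20, -24, -48, -6  ⇒  Σ = -140
Area = |Σ|/2 = 70.

70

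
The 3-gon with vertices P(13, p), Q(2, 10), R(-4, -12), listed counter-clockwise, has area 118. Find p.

11

Write out the shoelace sum; only the two edges meeting at P involve p:
2·Area = [((-4)·p − 13·(-12)) + (13·10 − 2·p)] + 16
       = -6·p + 302 = 236
⇒ p = 11.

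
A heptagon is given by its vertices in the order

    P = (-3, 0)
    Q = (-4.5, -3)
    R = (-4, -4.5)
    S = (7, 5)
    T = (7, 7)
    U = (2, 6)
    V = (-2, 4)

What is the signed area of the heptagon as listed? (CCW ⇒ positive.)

51.375

Σ = (9) + (8.25) + (11.5) + (14) + (28) + (20) + (12) = 102.75
Signed area = Σ/2 = 51.375 (positive ⇒ counter-clockwise traversal).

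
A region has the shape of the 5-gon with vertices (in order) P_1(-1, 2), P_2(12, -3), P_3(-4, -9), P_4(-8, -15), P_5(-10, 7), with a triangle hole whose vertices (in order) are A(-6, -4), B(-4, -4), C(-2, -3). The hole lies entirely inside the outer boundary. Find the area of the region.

Outer boundary:
Cross-terms: -21, -120, -12, -206, -13  ⇒  Σ = -372
Area = |Σ|/2 = 186.
Hole:
Apply the shoelace (surveyor's) formula: 2A = Σ (x_i·y_{i+1} − x_{i+1}·y_i), indices taken mod 3.
A→B: (-6)(-4) − (-4)(-4) = 8
B→C: (-4)(-3) − (-2)(-4) = 4
C→A: (-2)(-4) − (-6)(-3) = -10
Σ = 2
Area = |Σ|/2 = 1.
Net area = 186 − 1 = 185.

185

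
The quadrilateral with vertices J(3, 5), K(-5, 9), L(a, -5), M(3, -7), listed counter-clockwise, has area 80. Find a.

The doubled signed area Σ (x_i y_{i+1} − x_{i+1} y_i) is linear in a.
With a=0 it equals 128; the coefficient of a is -16 (from the two edges through L).
So -16·a + 128 = 2·80 = 160 ⇒ a = -2.

-2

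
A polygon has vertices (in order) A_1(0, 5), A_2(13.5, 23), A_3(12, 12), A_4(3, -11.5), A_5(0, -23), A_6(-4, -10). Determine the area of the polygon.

Apply the shoelace (surveyor's) formula: 2A = Σ (x_i·y_{i+1} − x_{i+1}·y_i), indices taken mod 6.
Cross-terms: -67.5, -114, -174, -69, -92, -20  ⇒  Σ = -536.5
Area = |Σ|/2 = 268.25.

268.25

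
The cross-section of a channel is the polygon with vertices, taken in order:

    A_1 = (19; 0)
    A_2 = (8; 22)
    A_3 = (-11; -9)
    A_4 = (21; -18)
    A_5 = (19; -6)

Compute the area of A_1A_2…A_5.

Σ = (418) + (170) + (387) + (216) + (114) = 1305
Area = |Σ|/2 = 652.5.

652.5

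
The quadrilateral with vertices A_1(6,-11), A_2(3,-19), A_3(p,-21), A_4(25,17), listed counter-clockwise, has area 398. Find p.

Write out the shoelace sum; only the two edges meeting at A_3 involve p:
2·Area = [(3·(-21) − p·(-19)) + (p·17 − 25·(-21))] + -458
       = 36·p + 4 = 796
⇒ p = 22.

22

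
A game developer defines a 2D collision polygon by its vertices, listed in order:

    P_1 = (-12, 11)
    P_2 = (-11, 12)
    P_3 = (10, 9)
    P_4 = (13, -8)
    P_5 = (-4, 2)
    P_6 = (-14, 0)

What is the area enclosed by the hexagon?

Apply the shoelace (surveyor's) formula: 2A = Σ (x_i·y_{i+1} − x_{i+1}·y_i), indices taken mod 6.
Σ = (-23) + (-219) + (-197) + (-6) + (28) + (-154) = -571
Area = |Σ|/2 = 285.5.

285.5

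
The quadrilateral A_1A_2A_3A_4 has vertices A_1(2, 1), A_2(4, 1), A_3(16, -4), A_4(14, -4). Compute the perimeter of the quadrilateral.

|A_1A_2| = √((2)² + (0)²) = √4 = 2
|A_2A_3| = √((12)² + (-5)²) = √169 = 13
|A_3A_4| = √((-2)² + (0)²) = √4 = 2
|A_4A_1| = √((-12)² + (5)²) = √169 = 13
Perimeter = 2 + 13 + 2 + 13 = 30.

30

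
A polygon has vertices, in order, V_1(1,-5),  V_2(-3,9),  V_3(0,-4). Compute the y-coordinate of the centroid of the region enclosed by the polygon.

0

Apply Gauss's area formula. First the cross-terms c_i = x_i·y_{i+1} − x_{i+1}·y_i:
  -6, 12, 4  ⇒  2A = 10, A = 5.
Then Σ (y_i + y_{i+1})·c_i = 0, so ȳ = 0 / (6·5) = 0.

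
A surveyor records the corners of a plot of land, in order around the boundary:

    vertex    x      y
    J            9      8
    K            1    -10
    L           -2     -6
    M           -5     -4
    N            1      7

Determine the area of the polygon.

116

Cross-terms: -98, -26, -22, -31, -55  ⇒  Σ = -232
Area = |Σ|/2 = 116.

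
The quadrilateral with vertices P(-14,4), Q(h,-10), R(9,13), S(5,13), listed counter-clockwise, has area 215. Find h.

-6

The doubled signed area Σ (x_i y_{i+1} − x_{i+1} y_i) is linear in h.
With h=0 it equals 484; the coefficient of h is 9 (from the two edges through Q).
So 9·h + 484 = 2·215 = 430 ⇒ h = -6.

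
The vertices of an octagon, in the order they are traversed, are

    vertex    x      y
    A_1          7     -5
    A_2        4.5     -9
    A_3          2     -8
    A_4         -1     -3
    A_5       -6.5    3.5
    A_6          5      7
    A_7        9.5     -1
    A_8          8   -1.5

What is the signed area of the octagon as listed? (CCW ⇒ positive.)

-132.875

Apply the shoelace formula: 2A = Σ (x_i·y_{i+1} − x_{i+1}·y_i), indices taken mod 8.
A_1→A_2: (7)(-9) − (4.5)(-5) = -40.5
A_2→A_3: (4.5)(-8) − (2)(-9) = -18
A_3→A_4: (2)(-3) − (-1)(-8) = -14
A_4→A_5: (-1)(3.5) − (-6.5)(-3) = -23
A_5→A_6: (-6.5)(7) − (5)(3.5) = -63
A_6→A_7: (5)(-1) − (9.5)(7) = -71.5
A_7→A_8: (9.5)(-1.5) − (8)(-1) = -6.25
A_8→A_1: (8)(-5) − (7)(-1.5) = -29.5
Σ = -265.75
Signed area = Σ/2 = -132.875 (negative ⇒ clockwise traversal).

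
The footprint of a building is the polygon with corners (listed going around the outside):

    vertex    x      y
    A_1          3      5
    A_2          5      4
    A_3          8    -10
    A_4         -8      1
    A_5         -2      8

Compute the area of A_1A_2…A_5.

131.5

Apply the surveyor's formula: 2A = Σ (x_i·y_{i+1} − x_{i+1}·y_i), indices taken mod 5.
Cross-terms: -13, -82, -72, -62, -34  ⇒  Σ = -263
Area = |Σ|/2 = 131.5.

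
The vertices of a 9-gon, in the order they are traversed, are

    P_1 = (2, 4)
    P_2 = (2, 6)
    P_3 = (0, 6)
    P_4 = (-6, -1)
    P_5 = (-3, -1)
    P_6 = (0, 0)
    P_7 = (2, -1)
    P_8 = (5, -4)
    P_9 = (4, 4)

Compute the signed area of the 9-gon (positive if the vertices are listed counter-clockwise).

48

Cross-terms: 4, 12, 36, 3, 0, 0, -3, 36, 8  ⇒  Σ = 96
Signed area = Σ/2 = 48 (positive ⇒ counter-clockwise traversal).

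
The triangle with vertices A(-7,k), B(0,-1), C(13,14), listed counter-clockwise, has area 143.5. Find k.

The doubled signed area Σ (x_i y_{i+1} − x_{i+1} y_i) is linear in k.
With k=0 it equals 118; the coefficient of k is 13 (from the two edges through A).
So 13·k + 118 = 2·143.5 = 287 ⇒ k = 13.

13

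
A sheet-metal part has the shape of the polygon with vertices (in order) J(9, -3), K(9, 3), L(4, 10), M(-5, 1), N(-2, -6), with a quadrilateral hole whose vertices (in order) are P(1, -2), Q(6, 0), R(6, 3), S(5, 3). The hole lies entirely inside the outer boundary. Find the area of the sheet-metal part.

129

Outer boundary:
Σ = (54) + (78) + (54) + (32) + (60) = 278
Area = |Σ|/2 = 139.
Hole:
Σ = (12) + (18) + (3) + (-13) = 20
Area = |Σ|/2 = 10.
Net area = 139 − 10 = 129.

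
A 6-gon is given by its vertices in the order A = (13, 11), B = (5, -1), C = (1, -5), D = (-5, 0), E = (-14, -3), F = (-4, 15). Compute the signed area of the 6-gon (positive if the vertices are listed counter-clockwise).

Apply the shoelace formula: 2A = Σ (x_i·y_{i+1} − x_{i+1}·y_i), indices taken mod 6.
Σ = (-68) + (-24) + (-25) + (15) + (-222) + (-239) = -563
Signed area = Σ/2 = -281.5 (negative ⇒ clockwise traversal).

-281.5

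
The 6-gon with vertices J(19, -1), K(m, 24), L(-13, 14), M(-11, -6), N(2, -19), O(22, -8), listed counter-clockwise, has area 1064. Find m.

25

The doubled signed area Σ (x_i y_{i+1} − x_{i+1} y_i) is linear in m.
With m=0 it equals 1753; the coefficient of m is 15 (from the two edges through K).
So 15·m + 1753 = 2·1064 = 2128 ⇒ m = 25.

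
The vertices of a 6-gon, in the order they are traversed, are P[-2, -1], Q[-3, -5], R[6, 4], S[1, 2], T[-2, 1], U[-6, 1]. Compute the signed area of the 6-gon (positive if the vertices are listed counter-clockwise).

Apply Gauss's area formula: 2A = Σ (x_i·y_{i+1} − x_{i+1}·y_i), indices taken mod 6.
Σ = (7) + (18) + (8) + (5) + (4) + (8) = 50
Signed area = Σ/2 = 25 (positive ⇒ counter-clockwise traversal).

25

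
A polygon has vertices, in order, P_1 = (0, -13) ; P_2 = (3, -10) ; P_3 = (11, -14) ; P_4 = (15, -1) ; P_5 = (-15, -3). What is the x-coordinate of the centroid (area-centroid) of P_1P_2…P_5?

158/63

Apply the surveyor's formula. First the cross-terms c_i = x_i·y_{i+1} − x_{i+1}·y_i:
  39, 68, 199, -60, 195  ⇒  2A = 441, A = 220.5.
Then Σ (x_i + x_{i+1})·c_i = 3318, so x̄ = 3318 / (6·220.5) = 158/63.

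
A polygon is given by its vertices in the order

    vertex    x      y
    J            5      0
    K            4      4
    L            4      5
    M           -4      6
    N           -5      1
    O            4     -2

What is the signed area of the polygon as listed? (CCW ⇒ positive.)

55

Apply Gauss's area formula: 2A = Σ (x_i·y_{i+1} − x_{i+1}·y_i), indices taken mod 6.
Σ = (20) + (4) + (44) + (26) + (6) + (10) = 110
Signed area = Σ/2 = 55 (positive ⇒ counter-clockwise traversal).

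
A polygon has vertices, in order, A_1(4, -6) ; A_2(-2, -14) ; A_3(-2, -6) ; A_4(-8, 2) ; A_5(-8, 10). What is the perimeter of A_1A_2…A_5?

56

|A_1A_2| = √((-6)² + (-8)²) = √100 = 10
|A_2A_3| = √((0)² + (8)²) = √64 = 8
|A_3A_4| = √((-6)² + (8)²) = √100 = 10
|A_4A_5| = √((0)² + (8)²) = √64 = 8
|A_5A_1| = √((12)² + (-16)²) = √400 = 20
Perimeter = 10 + 8 + 10 + 8 + 20 = 56.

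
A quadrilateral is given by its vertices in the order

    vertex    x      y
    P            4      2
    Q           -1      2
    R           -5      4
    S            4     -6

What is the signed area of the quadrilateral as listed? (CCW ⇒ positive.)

Apply the surveyor's formula: 2A = Σ (x_i·y_{i+1} − x_{i+1}·y_i), indices taken mod 4.
Σ = (10) + (6) + (14) + (32) = 62
Signed area = Σ/2 = 31 (positive ⇒ counter-clockwise traversal).

31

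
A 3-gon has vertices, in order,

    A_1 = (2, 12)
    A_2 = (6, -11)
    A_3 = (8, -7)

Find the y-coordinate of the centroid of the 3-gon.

Apply Gauss's area formula. First the cross-terms c_i = x_i·y_{i+1} − x_{i+1}·y_i:
  -94, 46, 110  ⇒  2A = 62, A = 31.
Then Σ (y_i + y_{i+1})·c_i = -372, so ȳ = -372 / (6·31) = -2.

-2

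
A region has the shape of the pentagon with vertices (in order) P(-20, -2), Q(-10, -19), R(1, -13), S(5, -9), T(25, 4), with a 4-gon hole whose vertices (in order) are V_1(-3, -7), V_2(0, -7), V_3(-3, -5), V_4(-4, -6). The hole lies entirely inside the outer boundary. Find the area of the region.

Outer boundary:
Apply the surveyor's formula: 2A = Σ (x_i·y_{i+1} − x_{i+1}·y_i), indices taken mod 5.
Σ = (360) + (149) + (56) + (245) + (30) = 840
Area = |Σ|/2 = 420.
Hole:
V_1→V_2: (-3)(-7) − (0)(-7) = 21
V_2→V_3: (0)(-5) − (-3)(-7) = -21
V_3→V_4: (-3)(-6) − (-4)(-5) = -2
V_4→V_1: (-4)(-7) − (-3)(-6) = 10
Σ = 8
Area = |Σ|/2 = 4.
Net area = 420 − 4 = 416.

416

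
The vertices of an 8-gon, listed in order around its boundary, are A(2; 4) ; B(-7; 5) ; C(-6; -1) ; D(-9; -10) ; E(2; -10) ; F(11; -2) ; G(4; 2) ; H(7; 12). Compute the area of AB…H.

Apply the shoelace formula: 2A = Σ (x_i·y_{i+1} − x_{i+1}·y_i), indices taken mod 8.
Σ = (38) + (37) + (51) + (110) + (106) + (30) + (34) + (4) = 410
Area = |Σ|/2 = 205.

205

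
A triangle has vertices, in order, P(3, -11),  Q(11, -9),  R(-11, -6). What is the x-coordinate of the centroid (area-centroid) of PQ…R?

1

Apply the shoelace formula. First the cross-terms c_i = x_i·y_{i+1} − x_{i+1}·y_i:
  94, -165, 139  ⇒  2A = 68, A = 34.
Then Σ (x_i + x_{i+1})·c_i = 204, so x̄ = 204 / (6·34) = 1.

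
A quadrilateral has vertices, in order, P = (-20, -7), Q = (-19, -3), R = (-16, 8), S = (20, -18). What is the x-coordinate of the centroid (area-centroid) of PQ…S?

Apply the surveyor's formula. First the cross-terms c_i = x_i·y_{i+1} − x_{i+1}·y_i:
  -73, -200, 128, -500  ⇒  2A = -645, A = -322.5.
Then Σ (x_i + x_{i+1})·c_i = 10359, so x̄ = 10359 / (6·(-322.5)) = -1151/215.

-1151/215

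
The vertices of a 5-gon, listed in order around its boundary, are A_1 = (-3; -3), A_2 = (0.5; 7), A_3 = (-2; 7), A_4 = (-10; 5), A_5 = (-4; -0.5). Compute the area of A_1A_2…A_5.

Apply Gauss's area formula: 2A = Σ (x_i·y_{i+1} − x_{i+1}·y_i), indices taken mod 5.
A_1→A_2: (-3)(7) − (0.5)(-3) = -19.5
A_2→A_3: (0.5)(7) − (-2)(7) = 17.5
A_3→A_4: (-2)(5) − (-10)(7) = 60
A_4→A_5: (-10)(-0.5) − (-4)(5) = 25
A_5→A_1: (-4)(-3) − (-3)(-0.5) = 10.5
Σ = 93.5
Area = |Σ|/2 = 46.75.

46.75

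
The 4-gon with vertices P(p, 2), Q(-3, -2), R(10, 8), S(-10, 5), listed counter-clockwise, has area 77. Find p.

Write out the shoelace sum; only the two edges meeting at P involve p:
2·Area = [((-10)·2 − p·5) + (p·(-2) − (-3)·2)] + 126
       = -7·p + 112 = 154
⇒ p = -6.

-6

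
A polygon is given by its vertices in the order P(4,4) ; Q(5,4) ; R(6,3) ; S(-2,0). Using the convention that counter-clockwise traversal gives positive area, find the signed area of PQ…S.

Apply the shoelace (surveyor's) formula: 2A = Σ (x_i·y_{i+1} − x_{i+1}·y_i), indices taken mod 4.
Σ = (-4) + (-9) + (6) + (-8) = -15
Signed area = Σ/2 = -7.5 (negative ⇒ clockwise traversal).

-7.5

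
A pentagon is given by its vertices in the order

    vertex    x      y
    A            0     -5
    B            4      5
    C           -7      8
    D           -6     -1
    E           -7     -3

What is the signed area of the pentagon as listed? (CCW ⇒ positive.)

94

Σ = (20) + (67) + (55) + (11) + (35) = 188
Signed area = Σ/2 = 94 (positive ⇒ counter-clockwise traversal).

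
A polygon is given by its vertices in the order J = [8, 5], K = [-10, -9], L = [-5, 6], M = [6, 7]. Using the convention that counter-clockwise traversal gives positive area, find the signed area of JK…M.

-112

Σ = (-22) + (-105) + (-71) + (-26) = -224
Signed area = Σ/2 = -112 (negative ⇒ clockwise traversal).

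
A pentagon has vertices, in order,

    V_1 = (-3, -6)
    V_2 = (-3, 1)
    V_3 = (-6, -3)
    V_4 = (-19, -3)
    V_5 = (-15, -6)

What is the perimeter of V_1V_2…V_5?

42

|V_1V_2| = √((0)² + (7)²) = √49 = 7
|V_2V_3| = √((-3)² + (-4)²) = √25 = 5
|V_3V_4| = √((-13)² + (0)²) = √169 = 13
|V_4V_5| = √((4)² + (-3)²) = √25 = 5
|V_5V_1| = √((12)² + (0)²) = √144 = 12
Perimeter = 7 + 5 + 13 + 5 + 12 = 42.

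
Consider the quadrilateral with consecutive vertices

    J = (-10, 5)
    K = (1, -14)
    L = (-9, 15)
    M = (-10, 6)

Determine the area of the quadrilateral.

Σ = (135) + (-111) + (96) + (10) = 130
Area = |Σ|/2 = 65.

65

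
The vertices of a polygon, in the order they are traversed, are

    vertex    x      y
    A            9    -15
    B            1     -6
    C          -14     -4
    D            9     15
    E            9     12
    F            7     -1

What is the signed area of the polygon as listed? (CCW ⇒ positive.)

-258.5

Σ = (-39) + (-88) + (-174) + (-27) + (-93) + (-96) = -517
Signed area = Σ/2 = -258.5 (negative ⇒ clockwise traversal).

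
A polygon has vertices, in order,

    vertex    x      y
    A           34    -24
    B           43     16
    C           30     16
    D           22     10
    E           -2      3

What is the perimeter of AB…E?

|AB| = √((9)² + (40)²) = √1681 = 41
|BC| = √((-13)² + (0)²) = √169 = 13
|CD| = √((-8)² + (-6)²) = √100 = 10
|DE| = √((-24)² + (-7)²) = √625 = 25
|EA| = √((36)² + (-27)²) = √2025 = 45
Perimeter = 41 + 13 + 10 + 25 + 45 = 134.

134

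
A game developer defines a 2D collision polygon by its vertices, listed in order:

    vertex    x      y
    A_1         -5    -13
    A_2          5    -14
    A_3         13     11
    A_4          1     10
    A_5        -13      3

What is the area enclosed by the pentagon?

404

Apply the shoelace formula: 2A = Σ (x_i·y_{i+1} − x_{i+1}·y_i), indices taken mod 5.
Σ = (135) + (237) + (119) + (133) + (184) = 808
Area = |Σ|/2 = 404.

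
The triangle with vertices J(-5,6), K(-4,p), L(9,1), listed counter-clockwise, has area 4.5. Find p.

Write out the shoelace sum; only the two edges meeting at K involve p:
2·Area = [((-5)·p − (-4)·6) + ((-4)·1 − 9·p)] + 59
       = -14·p + 79 = 9
⇒ p = 5.

5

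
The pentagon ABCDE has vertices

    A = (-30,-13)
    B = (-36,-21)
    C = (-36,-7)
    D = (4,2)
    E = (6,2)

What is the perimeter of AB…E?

|AB| = √((-6)² + (-8)²) = √100 = 10
|BC| = √((0)² + (14)²) = √196 = 14
|CD| = √((40)² + (9)²) = √1681 = 41
|DE| = √((2)² + (0)²) = √4 = 2
|EA| = √((-36)² + (-15)²) = √1521 = 39
Perimeter = 10 + 14 + 41 + 2 + 39 = 106.

106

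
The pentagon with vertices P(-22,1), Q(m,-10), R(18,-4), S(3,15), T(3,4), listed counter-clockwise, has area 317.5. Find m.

21

Write out the shoelace sum; only the two edges meeting at Q involve m:
2·Area = [((-22)·(-10) − m·1) + (m·(-4) − 18·(-10))] + 340
       = -5·m + 740 = 635
⇒ m = 21.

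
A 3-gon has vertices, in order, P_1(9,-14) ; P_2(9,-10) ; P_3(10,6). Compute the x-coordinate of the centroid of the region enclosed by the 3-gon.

28/3

Apply Gauss's area formula. First the cross-terms c_i = x_i·y_{i+1} − x_{i+1}·y_i:
  36, 154, -194  ⇒  2A = -4, A = -2.
Then Σ (x_i + x_{i+1})·c_i = -112, so x̄ = -112 / (6·(-2)) = 28/3.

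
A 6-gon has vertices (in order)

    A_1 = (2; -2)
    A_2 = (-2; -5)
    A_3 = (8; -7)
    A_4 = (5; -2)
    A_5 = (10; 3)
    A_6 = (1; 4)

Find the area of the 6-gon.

60.5

A_1→A_2: (2)(-5) − (-2)(-2) = -14
A_2→A_3: (-2)(-7) − (8)(-5) = 54
A_3→A_4: (8)(-2) − (5)(-7) = 19
A_4→A_5: (5)(3) − (10)(-2) = 35
A_5→A_6: (10)(4) − (1)(3) = 37
A_6→A_1: (1)(-2) − (2)(4) = -10
Σ = 121
Area = |Σ|/2 = 60.5.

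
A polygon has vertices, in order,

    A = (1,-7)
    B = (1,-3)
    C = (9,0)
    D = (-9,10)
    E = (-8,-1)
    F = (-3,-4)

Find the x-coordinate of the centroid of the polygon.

Apply the surveyor's formula. First the cross-terms c_i = x_i·y_{i+1} − x_{i+1}·y_i:
  4, 27, 90, 89, 29, 25  ⇒  2A = 264, A = 132.
Then Σ (x_i + x_{i+1})·c_i = -1604, so x̄ = -1604 / (6·132) = -401/198.

-401/198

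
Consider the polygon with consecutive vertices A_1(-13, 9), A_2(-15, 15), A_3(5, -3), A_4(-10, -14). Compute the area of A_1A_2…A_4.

231

Σ = (-60) + (-30) + (-100) + (-272) = -462
Area = |Σ|/2 = 231.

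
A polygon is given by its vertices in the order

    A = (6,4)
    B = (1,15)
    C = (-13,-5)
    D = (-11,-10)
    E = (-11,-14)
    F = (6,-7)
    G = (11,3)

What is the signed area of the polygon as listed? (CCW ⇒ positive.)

338.5

Apply the surveyor's formula: 2A = Σ (x_i·y_{i+1} − x_{i+1}·y_i), indices taken mod 7.
Σ = (86) + (190) + (75) + (44) + (161) + (95) + (26) = 677
Signed area = Σ/2 = 338.5 (positive ⇒ counter-clockwise traversal).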